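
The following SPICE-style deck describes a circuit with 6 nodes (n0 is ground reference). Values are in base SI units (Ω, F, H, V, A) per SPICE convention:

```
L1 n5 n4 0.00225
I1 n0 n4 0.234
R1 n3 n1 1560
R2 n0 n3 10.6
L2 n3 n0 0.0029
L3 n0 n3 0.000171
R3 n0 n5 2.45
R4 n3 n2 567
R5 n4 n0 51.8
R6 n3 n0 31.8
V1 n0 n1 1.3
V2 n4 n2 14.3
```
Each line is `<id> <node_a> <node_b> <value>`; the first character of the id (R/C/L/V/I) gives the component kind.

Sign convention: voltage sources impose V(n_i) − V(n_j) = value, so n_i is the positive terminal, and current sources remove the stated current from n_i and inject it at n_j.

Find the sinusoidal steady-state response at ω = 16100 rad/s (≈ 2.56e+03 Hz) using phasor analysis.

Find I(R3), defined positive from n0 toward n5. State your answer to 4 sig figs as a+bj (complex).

-0.1614+0.1172j A

Apply KCL at each of the 5 non-ground nodes and solve the resulting linear system.
Node n1: branches {R1, V1} → V_1 = -1.300+0.000j
Node n2: branches {R4, V2} → V_2 = -9.660+5.559j
Node n3: branches {R1, R2, L2, L3, R4, R6} → V_3 = -0.03688-0.03417j
Node n4: branches {L1, I1, R5, V2} → V_4 = 4.640+5.559j
Node n5: branches {L1, R3} → V_5 = 0.3954-0.2871j
Source currents: i(V1)=-0.0008097+2.190e-05j, i(V2)=-0.01697+0.009865j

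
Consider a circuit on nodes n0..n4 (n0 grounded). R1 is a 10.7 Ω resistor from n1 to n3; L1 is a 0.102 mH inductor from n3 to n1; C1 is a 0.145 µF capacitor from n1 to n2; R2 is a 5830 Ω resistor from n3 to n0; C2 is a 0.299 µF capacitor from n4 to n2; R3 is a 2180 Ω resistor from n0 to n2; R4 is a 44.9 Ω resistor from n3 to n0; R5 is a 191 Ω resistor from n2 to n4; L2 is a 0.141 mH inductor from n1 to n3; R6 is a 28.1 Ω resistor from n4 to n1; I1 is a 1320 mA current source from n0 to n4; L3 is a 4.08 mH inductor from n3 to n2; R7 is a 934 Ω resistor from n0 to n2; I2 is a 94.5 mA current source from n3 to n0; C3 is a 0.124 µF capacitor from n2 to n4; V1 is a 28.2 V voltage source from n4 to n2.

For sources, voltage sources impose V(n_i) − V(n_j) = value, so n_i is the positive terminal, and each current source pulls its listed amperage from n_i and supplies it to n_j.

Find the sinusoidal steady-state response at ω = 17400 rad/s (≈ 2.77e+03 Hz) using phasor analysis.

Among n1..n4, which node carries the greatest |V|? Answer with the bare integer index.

4

Element admittances at ω=17400 rad/s:
  Y(R1) = 0.09346+0.000j S between n1,n3
  Y(L1) = 0.000-0.5634j S between n3,n1
  Y(C1) = 0.000+0.002523j S between n1,n2
  Y(R2) = 0.0001715+0.000j S between n3,n0
  Y(C2) = 0.000+0.005203j S between n4,n2
  Y(R3) = 0.0004587+0.000j S between n0,n2
  Y(R4) = 0.02227+0.000j S between n3,n0
  Y(R5) = 0.005236+0.000j S between n2,n4
  Y(L2) = 0.000-0.4076j S between n1,n3
  Y(R6) = 0.03559+0.000j S between n4,n1
  I1: injects 1.32 A into n4 (from n0)
  Y(L3) = 0.000-0.01409j S between n3,n2
  Y(R7) = 0.001071+0.000j S between n0,n2
  I2: injects 0.0945 A into n0 (from n3)
  Y(C3) = 0.000+0.002158j S between n2,n4
  V1: constraint V(n4)−V(n2) = 28.2
Assemble and solve the 5×5 MNA system:
  V(n1)=50.81+1.040j  V(n2)=56.26+2.710j  V(n3)=50.77-0.1847j  V(n4)=84.46+2.710j
  i(V1)=-0.02504-0.2670j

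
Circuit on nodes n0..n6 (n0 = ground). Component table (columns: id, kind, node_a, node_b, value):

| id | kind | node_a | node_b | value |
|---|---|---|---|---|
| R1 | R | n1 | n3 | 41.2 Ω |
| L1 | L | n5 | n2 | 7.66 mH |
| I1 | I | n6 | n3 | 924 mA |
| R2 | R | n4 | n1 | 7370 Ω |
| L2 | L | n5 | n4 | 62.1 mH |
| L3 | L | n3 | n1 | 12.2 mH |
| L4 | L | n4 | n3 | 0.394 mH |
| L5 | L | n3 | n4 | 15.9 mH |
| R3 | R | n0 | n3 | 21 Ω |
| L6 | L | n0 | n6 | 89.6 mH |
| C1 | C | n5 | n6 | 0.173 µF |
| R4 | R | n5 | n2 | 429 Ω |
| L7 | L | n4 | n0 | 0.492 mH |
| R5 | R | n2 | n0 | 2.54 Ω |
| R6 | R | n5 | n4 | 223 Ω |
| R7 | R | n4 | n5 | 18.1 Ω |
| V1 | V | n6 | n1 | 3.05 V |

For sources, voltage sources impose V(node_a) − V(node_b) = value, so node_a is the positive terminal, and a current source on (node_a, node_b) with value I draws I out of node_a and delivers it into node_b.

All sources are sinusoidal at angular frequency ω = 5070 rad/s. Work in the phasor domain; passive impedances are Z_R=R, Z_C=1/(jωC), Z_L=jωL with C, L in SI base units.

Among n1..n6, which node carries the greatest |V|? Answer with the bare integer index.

1

Apply KCL at each of the 6 non-ground nodes and solve the resulting linear system.
Node n1: branches {R1, R2, L3, V1} → V_1 = -24.93-17.69j
Node n2: branches {L1, R4, R5} → V_2 = -0.0006386-0.02514j
Node n3: branches {R1, I1, L3, L4, L5, R3} → V_3 = 0.1707+0.1140j
Node n4: branches {R2, L2, L4, L5, L7, R6, R7} → V_4 = 0.1090+0.07747j
Node n5: branches {L1, L2, C1, R4, R6, R7} → V_5 = 0.3797-0.06934j
Node n6: branches {I1, L6, C1, V1} → V_6 = -21.88-17.69j
Source currents: i(V1)=-0.9005-0.02864j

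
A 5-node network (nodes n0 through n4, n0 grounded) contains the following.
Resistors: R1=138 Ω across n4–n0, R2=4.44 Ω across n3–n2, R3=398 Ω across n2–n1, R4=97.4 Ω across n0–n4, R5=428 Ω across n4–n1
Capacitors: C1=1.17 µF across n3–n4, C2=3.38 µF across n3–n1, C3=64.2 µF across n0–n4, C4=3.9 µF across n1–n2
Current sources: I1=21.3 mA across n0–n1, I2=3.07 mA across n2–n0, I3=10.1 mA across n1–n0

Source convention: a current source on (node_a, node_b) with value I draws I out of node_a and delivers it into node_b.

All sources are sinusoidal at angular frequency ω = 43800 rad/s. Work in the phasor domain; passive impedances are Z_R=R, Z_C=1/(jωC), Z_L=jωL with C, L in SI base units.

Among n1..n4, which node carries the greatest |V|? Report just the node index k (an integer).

MNA unknowns: 4 node voltages V₁..V_4
R1: Y=0.007246+0.000j on G[4,0]
C1: Y=0.000+0.05125j on G[3,4]
I1: z[0]−=0.0213, z[1]+=0.0213
R2: Y=0.2252+0.000j on G[3,2]
R3: Y=0.002513+0.000j on G[2,1]
R4: Y=0.01027+0.000j on G[0,4]
C2: Y=0.000+0.1480j on G[3,1]
I2: z[2]−=0.00307, z[0]+=0.00307
C3: Y=0.000+2.812j on G[0,4]
C4: Y=0.000+0.1708j on G[1,2]
R5: Y=0.002336+0.000j on G[4,1]
I3: z[1]−=0.0101, z[0]+=0.0101
solve → V1=0.01688-0.1975j, V2=0.02065-0.1640j, V3=0.008892-0.1608j, V4=1.801e-05-0.002891j

1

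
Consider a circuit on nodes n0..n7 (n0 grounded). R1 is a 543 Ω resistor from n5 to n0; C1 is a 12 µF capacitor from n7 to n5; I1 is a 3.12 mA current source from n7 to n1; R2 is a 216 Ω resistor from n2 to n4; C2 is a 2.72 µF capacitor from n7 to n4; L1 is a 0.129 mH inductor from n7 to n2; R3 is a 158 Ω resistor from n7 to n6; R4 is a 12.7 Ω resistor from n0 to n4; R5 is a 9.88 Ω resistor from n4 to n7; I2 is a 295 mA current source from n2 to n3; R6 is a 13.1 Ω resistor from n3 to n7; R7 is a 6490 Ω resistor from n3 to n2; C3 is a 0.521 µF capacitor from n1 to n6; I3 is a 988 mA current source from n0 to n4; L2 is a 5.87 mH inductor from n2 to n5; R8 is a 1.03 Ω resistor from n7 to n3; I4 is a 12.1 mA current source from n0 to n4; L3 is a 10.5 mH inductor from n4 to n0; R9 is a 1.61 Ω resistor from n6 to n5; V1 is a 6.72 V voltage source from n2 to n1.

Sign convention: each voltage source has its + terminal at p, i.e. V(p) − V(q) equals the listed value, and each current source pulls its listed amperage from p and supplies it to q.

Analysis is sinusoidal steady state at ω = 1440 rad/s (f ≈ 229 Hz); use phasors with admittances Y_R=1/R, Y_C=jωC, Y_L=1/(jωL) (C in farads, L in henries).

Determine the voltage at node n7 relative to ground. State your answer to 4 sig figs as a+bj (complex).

7.279+5.997j V

MNA unknowns: 7 node voltages V₁..V_7 plus 1 source current (V1)
R1: Y=0.001842+0.000j on G[5,0]
C1: Y=0.000+0.01728j on G[7,5]
I1: z[7]−=0.00312, z[1]+=0.00312
R2: Y=0.004630+0.000j on G[2,4]
C2: Y=0.000+0.003917j on G[7,4]
L1: Y=0.000-5.383j on G[7,2]
R3: Y=0.006329+0.000j on G[7,6]
R4: Y=0.07874+0.000j on G[0,4]
R5: Y=0.1012+0.000j on G[4,7]
I2: z[2]−=0.295, z[3]+=0.295
R6: Y=0.07634+0.000j on G[3,7]
R7: Y=0.0001541+0.000j on G[3,2]
C3: Y=0.000+0.0007502j on G[1,6]
I3: z[0]−=0.988, z[4]+=0.988
L2: Y=0.000-0.1183j on G[2,5]
R8: Y=0.9709+0.000j on G[7,3]
I4: z[0]−=0.0121, z[4]+=0.0121
L3: Y=0.000-0.06614j on G[4,0]
R9: Y=0.6211+0.000j on G[6,5]
V1: row V2−V1=6.72, i_V1 at 2,1
solve → V1=0.5613+5.940j, V2=7.281+5.940j, V3=7.561+5.997j, V4=7.412+6.090j, V5=7.424+5.784j, V6=7.423+5.778j, V7=7.279+5.997j
aux → i_V1=-0.003241-0.005148j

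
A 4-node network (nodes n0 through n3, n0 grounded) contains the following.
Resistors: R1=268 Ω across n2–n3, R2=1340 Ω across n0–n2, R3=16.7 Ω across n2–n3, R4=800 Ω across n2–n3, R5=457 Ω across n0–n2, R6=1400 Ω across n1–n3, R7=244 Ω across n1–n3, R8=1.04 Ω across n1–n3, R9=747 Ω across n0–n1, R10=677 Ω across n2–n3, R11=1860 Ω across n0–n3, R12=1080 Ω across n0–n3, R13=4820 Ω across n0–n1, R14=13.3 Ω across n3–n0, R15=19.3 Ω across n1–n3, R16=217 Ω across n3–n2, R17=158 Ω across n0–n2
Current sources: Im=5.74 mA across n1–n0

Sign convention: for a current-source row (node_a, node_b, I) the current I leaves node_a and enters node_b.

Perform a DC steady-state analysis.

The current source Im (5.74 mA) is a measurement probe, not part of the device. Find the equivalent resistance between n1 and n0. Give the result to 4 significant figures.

R_eq = 12.52 Ω

MNA unknowns: 3 node voltages V₁..V_3
R1: Y=0.003731 on G[2,3]
R2: Y=0.0007463 on G[0,2]
R3: Y=0.05988 on G[2,3]
R4: Y=0.001250 on G[2,3]
R5: Y=0.002188 on G[0,2]
R6: Y=0.0007143 on G[1,3]
R7: Y=0.004098 on G[1,3]
R8: Y=0.9615 on G[1,3]
R9: Y=0.001339 on G[0,1]
R10: Y=0.001477 on G[2,3]
R11: Y=0.0005376 on G[0,3]
R12: Y=0.0009259 on G[0,3]
R13: Y=0.0002075 on G[0,1]
R14: Y=0.07519 on G[3,0]
R15: Y=0.05181 on G[1,3]
R16: Y=0.004608 on G[3,2]
R17: Y=0.006329 on G[0,2]
Im: z[1]−=0.00574, z[0]+=0.00574
solve → V1=-0.07187, V2=-0.05868, V3=-0.06634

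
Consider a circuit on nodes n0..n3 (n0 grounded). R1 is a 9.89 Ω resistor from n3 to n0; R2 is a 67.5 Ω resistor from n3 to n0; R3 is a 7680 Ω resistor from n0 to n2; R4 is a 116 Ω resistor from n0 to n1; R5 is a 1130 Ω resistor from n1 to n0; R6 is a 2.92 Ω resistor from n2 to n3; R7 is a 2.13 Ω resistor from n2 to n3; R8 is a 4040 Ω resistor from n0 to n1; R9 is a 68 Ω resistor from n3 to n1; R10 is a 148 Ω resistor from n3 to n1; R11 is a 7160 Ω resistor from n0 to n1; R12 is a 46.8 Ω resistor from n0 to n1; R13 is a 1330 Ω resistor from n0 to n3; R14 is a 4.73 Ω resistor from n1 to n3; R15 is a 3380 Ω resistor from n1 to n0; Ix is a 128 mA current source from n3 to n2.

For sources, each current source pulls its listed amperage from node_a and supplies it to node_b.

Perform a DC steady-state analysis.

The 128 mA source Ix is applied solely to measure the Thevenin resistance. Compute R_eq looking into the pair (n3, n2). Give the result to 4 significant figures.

Apply KCL at each of the 3 non-ground nodes and solve the resulting linear system.
Node n1: branches {R4, R5, R8, R9, R10, R11, R12, R14, R15} → V_1 = -0.0001250
Node n2: branches {R3, R6, R7, Ix} → V_2 = 0.1575
Node n3: branches {R1, R2, R6, R7, R9, R10, R13, R14, Ix} → V_3 = -0.0001419

R_eq = 1.231 Ω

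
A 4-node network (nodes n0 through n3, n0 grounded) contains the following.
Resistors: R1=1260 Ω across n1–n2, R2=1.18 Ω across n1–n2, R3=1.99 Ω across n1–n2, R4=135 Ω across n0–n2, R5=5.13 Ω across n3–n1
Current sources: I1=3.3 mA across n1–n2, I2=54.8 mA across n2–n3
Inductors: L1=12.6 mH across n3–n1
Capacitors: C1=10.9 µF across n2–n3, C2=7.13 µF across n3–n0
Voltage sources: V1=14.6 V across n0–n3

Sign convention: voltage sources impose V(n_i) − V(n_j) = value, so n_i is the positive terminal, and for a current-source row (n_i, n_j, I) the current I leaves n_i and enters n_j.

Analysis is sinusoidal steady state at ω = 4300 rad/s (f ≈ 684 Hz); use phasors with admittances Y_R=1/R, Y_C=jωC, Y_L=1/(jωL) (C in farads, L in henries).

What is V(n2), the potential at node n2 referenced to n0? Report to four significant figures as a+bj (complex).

-14.31-0.05403j V

MNA unknowns: 3 node voltages V₁..V_3 plus 1 source current (V1)
R1: Y=0.0007937+0.000j on G[1,2]
I1: z[1]−=0.0033, z[2]+=0.0033
R2: Y=0.8475+0.000j on G[1,2]
L1: Y=0.000-0.01846j on G[3,1]
I2: z[2]−=0.0548, z[3]+=0.0548
R3: Y=0.5025+0.000j on G[1,2]
C1: Y=0.000+0.04687j on G[2,3]
C2: Y=0.000+0.03066j on G[3,0]
R4: Y=0.007407+0.000j on G[0,2]
R5: Y=0.1949+0.000j on G[3,1]
V1: row V0−V3=14.6, i_V1 at 0,3
solve → V1=-14.35-0.04418j, V2=-14.31-0.05403j, V3=-14.60+0.000j
aux → i_V1=-0.1060-0.4480j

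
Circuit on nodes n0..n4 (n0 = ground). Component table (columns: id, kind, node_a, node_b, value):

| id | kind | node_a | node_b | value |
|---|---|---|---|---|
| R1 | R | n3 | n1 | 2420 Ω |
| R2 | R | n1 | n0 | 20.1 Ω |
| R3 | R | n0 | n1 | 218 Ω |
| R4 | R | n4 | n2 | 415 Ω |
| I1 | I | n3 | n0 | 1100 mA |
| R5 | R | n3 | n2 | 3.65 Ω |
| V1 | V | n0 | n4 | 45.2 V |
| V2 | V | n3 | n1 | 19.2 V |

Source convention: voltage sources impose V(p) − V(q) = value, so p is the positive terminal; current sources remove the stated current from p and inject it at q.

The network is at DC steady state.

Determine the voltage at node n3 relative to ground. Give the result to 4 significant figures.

Apply KCL at each of the 4 non-ground nodes and solve the resulting linear system.
Node n1: branches {R1, R2, R3, V2} → V_1 = -22.10
Node n2: branches {R4, R5} → V_2 = -3.272
Node n3: branches {R1, I1, R5, V2} → V_3 = -2.903
Node n4: branches {R4, V1} → V_4 = -45.20
Source currents: i(V1)=-0.1010, i(V2)=-1.209

-2.903 V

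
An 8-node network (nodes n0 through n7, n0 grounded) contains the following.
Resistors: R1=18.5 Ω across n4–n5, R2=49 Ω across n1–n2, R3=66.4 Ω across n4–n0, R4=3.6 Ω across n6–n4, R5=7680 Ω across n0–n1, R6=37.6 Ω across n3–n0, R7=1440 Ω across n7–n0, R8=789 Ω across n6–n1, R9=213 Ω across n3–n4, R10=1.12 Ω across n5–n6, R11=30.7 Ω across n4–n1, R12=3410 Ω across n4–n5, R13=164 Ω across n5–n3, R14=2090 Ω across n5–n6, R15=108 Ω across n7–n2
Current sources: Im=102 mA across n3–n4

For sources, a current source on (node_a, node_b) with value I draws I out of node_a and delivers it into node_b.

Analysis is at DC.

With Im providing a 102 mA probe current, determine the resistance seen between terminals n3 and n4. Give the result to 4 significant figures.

Element admittances at DC:
  Y(R1) = 0.05405 S between n4,n5
  Y(R2) = 0.02041 S between n1,n2
  Y(R3) = 0.01506 S between n4,n0
  Y(R4) = 0.2778 S between n6,n4
  Y(R5) = 0.0001302 S between n0,n1
  Y(R6) = 0.02660 S between n3,n0
  Y(R7) = 0.0006944 S between n7,n0
  Y(R8) = 0.001267 S between n6,n1
  Y(R9) = 0.004695 S between n3,n4
  Y(R10) = 0.8929 S between n5,n6
  Y(R11) = 0.03257 S between n4,n1
  Y(R12) = 0.0002933 S between n4,n5
  Y(R13) = 0.006098 S between n5,n3
  Y(R14) = 0.0004785 S between n5,n6
  Y(R15) = 0.009259 S between n7,n2
  Im: injects 0.102 A into n4 (from n3)
Assemble and solve the 7×7 MNA system:
  V(n1)=3.040  V(n2)=2.947  V(n3)=-1.848  V(n4)=3.111  V(n5)=3.000  V(n6)=3.026  V(n7)=2.741

R_eq = 48.62 Ω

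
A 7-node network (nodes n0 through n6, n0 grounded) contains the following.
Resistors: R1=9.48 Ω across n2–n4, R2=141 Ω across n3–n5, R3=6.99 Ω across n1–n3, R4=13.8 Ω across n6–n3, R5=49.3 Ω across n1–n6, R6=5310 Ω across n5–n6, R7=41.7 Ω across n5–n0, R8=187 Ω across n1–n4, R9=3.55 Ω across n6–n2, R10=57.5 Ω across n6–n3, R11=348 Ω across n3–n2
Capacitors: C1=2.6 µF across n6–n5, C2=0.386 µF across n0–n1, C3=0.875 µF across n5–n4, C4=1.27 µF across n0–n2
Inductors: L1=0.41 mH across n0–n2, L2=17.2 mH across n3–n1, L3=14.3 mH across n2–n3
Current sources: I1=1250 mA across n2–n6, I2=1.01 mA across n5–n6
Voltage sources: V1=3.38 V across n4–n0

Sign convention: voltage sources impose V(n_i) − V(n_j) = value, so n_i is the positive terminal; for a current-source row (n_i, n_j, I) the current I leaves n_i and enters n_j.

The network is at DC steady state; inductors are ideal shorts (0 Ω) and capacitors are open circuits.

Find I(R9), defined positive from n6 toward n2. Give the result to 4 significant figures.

0.8989 A

MNA unknowns: 6 node voltages V₁..V_6 plus 4 source currents (L1, L2, L3, V1)
R1: Y=0.1055 on G[2,4]
R2: Y=0.007092 on G[3,5]
R3: Y=0.1431 on G[1,3]
R4: Y=0.07246 on G[6,3]
C1: Y=0.000 on G[6,5]
R5: Y=0.02028 on G[1,6]
L1: row V0−V2=0, i_L1 at 0,2
L2: row V3−V1=0, i_L2 at 3,1
L3: row V2−V3=0, i_L3 at 2,3
R6: Y=0.0001883 on G[5,6]
C2: Y=0.000 on G[0,1]
R7: Y=0.02398 on G[5,0]
R8: Y=0.005348 on G[1,4]
C3: Y=0.000 on G[5,4]
I1: z[2]−=1.25, z[6]+=1.25
R9: Y=0.2817 on G[6,2]
I2: z[5]−=0.00101, z[6]+=0.00101
R10: Y=0.01739 on G[6,3]
C4: Y=0.000 on G[0,2]
R11: Y=0.002874 on G[3,2]
V1: row V4−V0=3.38, i_V1 at 4,0
solve → V1=0.000, V2=0.000, V3=0.000, V4=3.380, V5=-0.01308, V6=3.191
aux → i_L1=-0.3749, i_L2=-0.08281, i_L3=-0.3695, i_V1=-0.3746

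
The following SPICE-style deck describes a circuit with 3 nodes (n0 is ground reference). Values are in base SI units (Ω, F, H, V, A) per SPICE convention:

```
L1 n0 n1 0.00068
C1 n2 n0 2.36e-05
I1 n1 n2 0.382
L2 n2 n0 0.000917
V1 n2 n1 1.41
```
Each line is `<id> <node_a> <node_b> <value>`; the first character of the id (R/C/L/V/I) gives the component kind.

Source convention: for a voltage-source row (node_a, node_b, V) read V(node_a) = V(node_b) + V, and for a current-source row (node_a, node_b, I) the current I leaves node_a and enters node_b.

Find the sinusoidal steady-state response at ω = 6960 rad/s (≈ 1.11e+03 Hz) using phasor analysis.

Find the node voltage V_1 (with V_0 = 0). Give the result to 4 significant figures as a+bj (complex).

MNA unknowns: 2 node voltages V₁..V_2 plus 1 source current (V1)
L1: Y=0.000-0.2113j on G[0,1]
C1: Y=0.000+0.1643j on G[2,0]
I1: z[1]−=0.382, z[2]+=0.382
L2: Y=0.000-0.1567j on G[2,0]
V1: row V2−V1=1.41, i_V1 at 2,1
solve → V1=0.05242+0.000j, V2=1.462+0.000j
aux → i_V1=0.3820-0.01108j

0.05242+0.000j V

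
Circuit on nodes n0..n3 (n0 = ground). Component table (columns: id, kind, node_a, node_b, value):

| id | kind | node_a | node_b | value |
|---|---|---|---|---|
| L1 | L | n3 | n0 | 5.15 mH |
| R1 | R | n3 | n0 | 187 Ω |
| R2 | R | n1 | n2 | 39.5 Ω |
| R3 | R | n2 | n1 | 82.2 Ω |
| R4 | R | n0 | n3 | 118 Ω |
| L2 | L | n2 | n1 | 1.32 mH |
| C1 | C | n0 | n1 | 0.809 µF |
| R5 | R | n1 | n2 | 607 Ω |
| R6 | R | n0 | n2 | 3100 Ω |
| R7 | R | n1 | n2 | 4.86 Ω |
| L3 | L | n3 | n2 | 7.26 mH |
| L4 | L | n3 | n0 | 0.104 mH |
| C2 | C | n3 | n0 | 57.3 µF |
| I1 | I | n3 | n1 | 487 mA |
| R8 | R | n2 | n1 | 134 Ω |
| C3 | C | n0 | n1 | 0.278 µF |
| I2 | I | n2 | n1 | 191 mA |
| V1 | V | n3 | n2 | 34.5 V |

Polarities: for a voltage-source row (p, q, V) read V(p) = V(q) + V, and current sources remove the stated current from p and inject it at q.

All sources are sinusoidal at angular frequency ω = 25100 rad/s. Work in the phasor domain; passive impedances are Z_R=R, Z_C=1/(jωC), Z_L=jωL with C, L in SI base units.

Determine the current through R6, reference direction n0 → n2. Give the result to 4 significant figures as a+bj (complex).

Apply KCL at each of the 3 non-ground nodes and solve the resulting linear system.
Node n1: branches {R2, R3, L2, C1, R5, R7, I1, R8, C3, I2} → V_1 = -31.06+3.580j
Node n2: branches {R2, R3, L2, R5, R6, R7, L3, R8, I2, V1} → V_2 = -33.69-0.09293j
Node n3: branches {L1, R1, R4, L3, L4, C2, I1, V1} → V_3 = 0.8102-0.09293j
Source currents: i(V1)=-0.5955-0.6580j

0.01087+2.998e-05j A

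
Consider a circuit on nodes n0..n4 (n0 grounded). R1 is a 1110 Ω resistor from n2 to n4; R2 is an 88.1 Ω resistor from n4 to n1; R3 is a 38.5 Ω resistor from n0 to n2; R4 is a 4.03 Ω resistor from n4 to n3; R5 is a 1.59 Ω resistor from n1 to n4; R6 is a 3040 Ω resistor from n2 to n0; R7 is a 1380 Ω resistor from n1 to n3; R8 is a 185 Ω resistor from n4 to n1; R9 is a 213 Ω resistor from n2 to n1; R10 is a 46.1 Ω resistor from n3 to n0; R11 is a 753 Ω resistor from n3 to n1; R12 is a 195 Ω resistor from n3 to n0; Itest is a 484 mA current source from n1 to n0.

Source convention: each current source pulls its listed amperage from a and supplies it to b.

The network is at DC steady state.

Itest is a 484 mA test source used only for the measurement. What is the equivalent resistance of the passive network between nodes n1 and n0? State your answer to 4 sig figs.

R_eq = 35.81 Ω

Element admittances at DC:
  Y(R1) = 0.0009009 S between n2,n4
  Y(R2) = 0.01135 S between n4,n1
  Y(R3) = 0.02597 S between n0,n2
  Y(R4) = 0.2481 S between n4,n3
  Y(R5) = 0.6289 S between n1,n4
  Y(R6) = 0.0003289 S between n2,n0
  Y(R7) = 0.0007246 S between n1,n3
  Y(R8) = 0.005405 S between n4,n1
  Y(R9) = 0.004695 S between n2,n1
  Y(R10) = 0.02169 S between n3,n0
  Y(R11) = 0.001328 S between n3,n1
  Y(R12) = 0.005128 S between n3,n0
  Itest: injects 0.484 A into n0 (from n1)
Assemble and solve the 4×4 MNA system:
  V(n1)=-17.33  V(n2)=-3.022  V(n3)=-15.08  V(n4)=-16.69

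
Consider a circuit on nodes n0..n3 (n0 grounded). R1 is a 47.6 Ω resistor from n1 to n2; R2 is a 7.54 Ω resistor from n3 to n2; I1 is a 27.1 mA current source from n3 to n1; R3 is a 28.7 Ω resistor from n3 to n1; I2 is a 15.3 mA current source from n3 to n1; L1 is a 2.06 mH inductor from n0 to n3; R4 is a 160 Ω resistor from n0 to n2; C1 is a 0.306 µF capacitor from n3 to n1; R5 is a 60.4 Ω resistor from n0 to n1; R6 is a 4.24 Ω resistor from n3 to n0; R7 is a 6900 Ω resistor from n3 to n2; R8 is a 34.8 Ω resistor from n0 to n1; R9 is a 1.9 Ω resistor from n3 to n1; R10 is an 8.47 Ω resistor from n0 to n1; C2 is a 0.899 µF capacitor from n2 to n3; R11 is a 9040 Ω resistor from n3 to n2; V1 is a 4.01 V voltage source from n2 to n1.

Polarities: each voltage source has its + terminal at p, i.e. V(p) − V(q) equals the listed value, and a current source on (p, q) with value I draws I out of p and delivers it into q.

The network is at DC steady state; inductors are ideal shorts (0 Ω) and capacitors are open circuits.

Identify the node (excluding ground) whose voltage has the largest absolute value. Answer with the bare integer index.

2

Apply KCL at each of the 3 non-ground nodes and solve the resulting linear system.
Node n1: branches {R1, I1, R3, I2, C1, R5, R8, R9, R10, V1} → V_1 = -0.5969
Node n2: branches {R1, R2, R4, R7, C2, R11, V1} → V_2 = 3.413
Node n3: branches {R2, I1, R3, I2, L1, C1, R6, R7, R9, C2, R11} → V_3 = 0.000
Source currents: i(L1)=-0.07618, i(V1)=-0.5591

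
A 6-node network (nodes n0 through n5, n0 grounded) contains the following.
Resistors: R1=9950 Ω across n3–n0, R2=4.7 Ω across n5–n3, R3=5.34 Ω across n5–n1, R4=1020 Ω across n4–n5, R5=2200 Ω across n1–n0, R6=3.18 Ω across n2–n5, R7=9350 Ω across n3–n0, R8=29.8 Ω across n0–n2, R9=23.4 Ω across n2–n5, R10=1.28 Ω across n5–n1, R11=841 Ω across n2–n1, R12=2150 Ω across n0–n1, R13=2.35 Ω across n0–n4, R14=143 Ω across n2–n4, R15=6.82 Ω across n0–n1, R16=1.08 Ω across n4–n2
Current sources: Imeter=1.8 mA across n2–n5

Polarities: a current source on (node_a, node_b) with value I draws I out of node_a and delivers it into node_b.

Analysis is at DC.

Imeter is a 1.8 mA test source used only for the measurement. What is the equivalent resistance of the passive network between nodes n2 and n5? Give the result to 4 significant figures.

R_eq = 2.217 Ω

MNA unknowns: 5 node voltages V₁..V_5
R1: Y=0.0001005 on G[3,0]
R2: Y=0.2128 on G[5,3]
R3: Y=0.1873 on G[5,1]
R4: Y=0.0009804 on G[4,5]
R5: Y=0.0004545 on G[1,0]
R6: Y=0.3145 on G[2,5]
R7: Y=0.0001070 on G[3,0]
R8: Y=0.03356 on G[0,2]
R9: Y=0.04274 on G[2,5]
R10: Y=0.7812 on G[5,1]
R11: Y=0.001189 on G[2,1]
R12: Y=0.0004651 on G[0,1]
R13: Y=0.4255 on G[0,4]
R14: Y=0.006993 on G[2,4]
R15: Y=0.1466 on G[0,1]
R16: Y=0.9259 on G[4,2]
Imeter: z[2]−=0.0018, z[5]+=0.0018
solve → V1=0.002480, V2=-0.001129, V3=0.002860, V4=-0.0007724, V5=0.002863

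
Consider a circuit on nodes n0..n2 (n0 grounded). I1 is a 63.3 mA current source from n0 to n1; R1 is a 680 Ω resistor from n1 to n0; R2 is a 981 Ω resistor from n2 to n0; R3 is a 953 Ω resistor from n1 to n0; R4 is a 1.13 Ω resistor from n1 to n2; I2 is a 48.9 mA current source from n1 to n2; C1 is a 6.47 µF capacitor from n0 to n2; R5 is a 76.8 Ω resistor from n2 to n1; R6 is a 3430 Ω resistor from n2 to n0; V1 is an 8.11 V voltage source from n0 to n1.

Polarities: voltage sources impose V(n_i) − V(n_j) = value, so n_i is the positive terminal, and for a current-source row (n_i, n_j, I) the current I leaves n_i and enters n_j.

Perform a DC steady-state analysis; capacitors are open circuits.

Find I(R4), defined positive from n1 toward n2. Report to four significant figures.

-0.05858 A

Apply KCL at each of the 2 non-ground nodes and solve the resulting linear system.
Node n1: branches {I1, R1, R3, R4, I2, R5, V1} → V_1 = -8.110
Node n2: branches {R2, R4, I2, C1, R5, R6} → V_2 = -8.044
Source currents: i(V1)=-0.09428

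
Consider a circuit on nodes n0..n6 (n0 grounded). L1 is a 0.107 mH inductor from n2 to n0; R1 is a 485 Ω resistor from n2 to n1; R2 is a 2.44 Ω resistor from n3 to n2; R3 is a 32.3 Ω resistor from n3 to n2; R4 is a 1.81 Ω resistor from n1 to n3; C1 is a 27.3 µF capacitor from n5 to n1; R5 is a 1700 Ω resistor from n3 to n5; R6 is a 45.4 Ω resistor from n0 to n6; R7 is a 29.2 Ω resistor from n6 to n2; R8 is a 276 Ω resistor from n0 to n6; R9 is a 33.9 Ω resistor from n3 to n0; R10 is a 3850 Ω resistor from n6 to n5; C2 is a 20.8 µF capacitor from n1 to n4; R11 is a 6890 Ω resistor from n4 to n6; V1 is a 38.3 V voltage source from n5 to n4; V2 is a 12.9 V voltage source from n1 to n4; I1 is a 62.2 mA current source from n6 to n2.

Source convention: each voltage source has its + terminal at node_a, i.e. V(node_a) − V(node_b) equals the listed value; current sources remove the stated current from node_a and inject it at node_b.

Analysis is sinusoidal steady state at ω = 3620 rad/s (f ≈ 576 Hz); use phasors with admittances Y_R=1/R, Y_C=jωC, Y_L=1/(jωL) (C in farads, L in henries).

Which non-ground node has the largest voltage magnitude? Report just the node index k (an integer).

5

Element admittances at ω=3620 rad/s:
  Y(L1) = 0.000-2.582j S between n2,n0
  Y(R1) = 0.002062+0.000j S between n2,n1
  Y(R2) = 0.4098+0.000j S between n3,n2
  Y(R3) = 0.03096+0.000j S between n3,n2
  Y(R4) = 0.5525+0.000j S between n1,n3
  Y(C1) = 0.000+0.09883j S between n5,n1
  Y(R5) = 0.0005882+0.000j S between n3,n5
  Y(R6) = 0.02203+0.000j S between n0,n6
  Y(R7) = 0.03425+0.000j S between n6,n2
  Y(R8) = 0.003623+0.000j S between n0,n6
  Y(R9) = 0.02950+0.000j S between n3,n0
  Y(R10) = 0.0002597+0.000j S between n6,n5
  Y(C2) = 0.000+0.07530j S between n1,n4
  Y(R11) = 0.0001451+0.000j S between n4,n6
  V1: constraint V(n5)−V(n4) = 38.3
  V2: constraint V(n1)−V(n4) = 12.9
  I1: injects 0.0622 A into n2 (from n6)
Assemble and solve the 8×8 MNA system:
  V(n1)=-0.04652+0.008989j  V(n2)=0.0001574+0.009591j  V(n3)=-0.01048+0.008989j  V(n4)=-12.95+0.008989j  V(n5)=25.35+0.008989j  V(n6)=-0.9534+0.005508j
  i(V1)=-0.02175-2.510j  i(V2)=0.02001+1.539j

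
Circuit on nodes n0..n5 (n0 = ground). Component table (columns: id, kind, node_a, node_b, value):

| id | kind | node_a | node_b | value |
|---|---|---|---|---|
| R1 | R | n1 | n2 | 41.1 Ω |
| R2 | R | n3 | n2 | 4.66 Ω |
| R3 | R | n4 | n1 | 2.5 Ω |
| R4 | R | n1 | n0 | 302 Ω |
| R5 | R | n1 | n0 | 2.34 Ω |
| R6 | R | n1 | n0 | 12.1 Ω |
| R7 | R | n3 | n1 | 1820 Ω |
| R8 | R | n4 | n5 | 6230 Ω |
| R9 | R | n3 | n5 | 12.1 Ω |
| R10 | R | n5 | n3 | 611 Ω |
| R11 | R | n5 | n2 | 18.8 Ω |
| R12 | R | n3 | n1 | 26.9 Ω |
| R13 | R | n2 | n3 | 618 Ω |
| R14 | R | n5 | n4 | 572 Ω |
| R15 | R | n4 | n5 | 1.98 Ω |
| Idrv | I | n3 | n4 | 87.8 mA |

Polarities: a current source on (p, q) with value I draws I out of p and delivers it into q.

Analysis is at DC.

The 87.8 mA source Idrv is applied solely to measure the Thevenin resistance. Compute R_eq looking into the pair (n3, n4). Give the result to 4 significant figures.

R_eq = 6.751 Ω

MNA unknowns: 5 node voltages V₁..V_5
R1: Y=0.02433 on G[1,2]
R2: Y=0.2146 on G[3,2]
R3: Y=0.4000 on G[4,1]
R4: Y=0.003311 on G[1,0]
R5: Y=0.4274 on G[1,0]
R6: Y=0.08264 on G[1,0]
R7: Y=0.0005495 on G[3,1]
R8: Y=0.0001605 on G[4,5]
R9: Y=0.08264 on G[3,5]
R10: Y=0.001637 on G[5,3]
R11: Y=0.05319 on G[5,2]
R12: Y=0.03717 on G[3,1]
R13: Y=0.001618 on G[2,3]
R14: Y=0.001748 on G[5,4]
R15: Y=0.5051 on G[4,5]
Idrv: z[3]−=0.0878, z[4]+=0.0878
solve → V1=0.000, V2=-0.3905, V3=-0.5199, V4=0.07279, V5=-0.04297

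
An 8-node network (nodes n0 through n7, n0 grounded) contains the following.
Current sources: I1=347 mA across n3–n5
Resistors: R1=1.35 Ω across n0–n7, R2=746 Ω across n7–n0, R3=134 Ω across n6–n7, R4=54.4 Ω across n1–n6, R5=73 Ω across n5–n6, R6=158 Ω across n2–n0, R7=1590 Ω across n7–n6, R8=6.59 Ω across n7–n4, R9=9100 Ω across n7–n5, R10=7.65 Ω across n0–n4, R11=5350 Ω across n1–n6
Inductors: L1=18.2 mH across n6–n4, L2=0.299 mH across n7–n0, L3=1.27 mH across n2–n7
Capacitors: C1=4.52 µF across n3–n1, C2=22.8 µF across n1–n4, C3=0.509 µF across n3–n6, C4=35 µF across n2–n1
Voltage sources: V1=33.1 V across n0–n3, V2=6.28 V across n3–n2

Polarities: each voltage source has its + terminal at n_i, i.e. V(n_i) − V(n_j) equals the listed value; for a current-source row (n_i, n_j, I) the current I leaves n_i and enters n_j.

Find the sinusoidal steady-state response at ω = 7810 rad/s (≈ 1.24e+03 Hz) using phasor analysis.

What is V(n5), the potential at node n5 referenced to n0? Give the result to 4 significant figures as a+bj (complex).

16.65-7.710j V

Element admittances at ω=7810 rad/s:
  I1: injects 0.347 A into n5 (from n3)
  Y(R1) = 0.7407+0.000j S between n0,n7
  Y(R2) = 0.001340+0.000j S between n7,n0
  Y(L1) = 0.000-0.007035j S between n6,n4
  Y(R3) = 0.007463+0.000j S between n6,n7
  Y(R4) = 0.01838+0.000j S between n1,n6
  Y(L2) = 0.000-0.4282j S between n7,n0
  Y(R5) = 0.01370+0.000j S between n5,n6
  Y(C1) = 0.000+0.03530j S between n3,n1
  Y(R6) = 0.006329+0.000j S between n2,n0
  Y(R7) = 0.0006289+0.000j S between n7,n6
  Y(R8) = 0.1517+0.000j S between n7,n4
  Y(C2) = 0.000+0.1781j S between n1,n4
  Y(R9) = 0.0001099+0.000j S between n7,n5
  Y(C3) = 0.000+0.003975j S between n3,n6
  Y(C4) = 0.000+0.2733j S between n2,n1
  Y(L3) = 0.000-0.1008j S between n2,n7
  Y(R10) = 0.1307+0.000j S between n0,n4
  Y(R11) = 0.0001869+0.000j S between n1,n6
  V1: constraint V(n0)−V(n3) = 33.1
  V2: constraint V(n3)−V(n2) = 6.28
Assemble and solve the 9×9 MNA system:
  V(n1)=-26.59-5.308j  V(n2)=-39.38+0.000j  V(n3)=-33.10+0.000j  V(n4)=-5.403-12.63j  V(n5)=16.65-7.710j  V(n6)=-8.532-7.781j  V(n7)=-1.695+1.213j
  i(V1)=-1.694-0.02474j  i(V2)=-1.822+0.3028j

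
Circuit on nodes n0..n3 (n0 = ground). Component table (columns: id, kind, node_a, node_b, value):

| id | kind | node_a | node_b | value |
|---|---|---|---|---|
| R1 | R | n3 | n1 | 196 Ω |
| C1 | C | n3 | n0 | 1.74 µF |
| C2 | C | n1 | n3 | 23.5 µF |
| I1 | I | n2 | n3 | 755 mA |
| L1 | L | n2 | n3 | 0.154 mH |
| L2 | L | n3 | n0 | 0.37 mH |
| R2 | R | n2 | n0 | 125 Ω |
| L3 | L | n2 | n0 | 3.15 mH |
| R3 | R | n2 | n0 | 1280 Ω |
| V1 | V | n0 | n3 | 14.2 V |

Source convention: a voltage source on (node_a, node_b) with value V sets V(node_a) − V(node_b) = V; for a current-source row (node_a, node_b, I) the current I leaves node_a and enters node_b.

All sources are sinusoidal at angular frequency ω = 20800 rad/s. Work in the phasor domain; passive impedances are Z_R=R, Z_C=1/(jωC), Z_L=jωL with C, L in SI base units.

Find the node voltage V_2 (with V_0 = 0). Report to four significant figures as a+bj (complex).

-13.59-1.941j V

MNA unknowns: 3 node voltages V₁..V_3 plus 1 source current (V1)
R1: Y=0.005102+0.000j on G[3,1]
C1: Y=0.000+0.03619j on G[3,0]
C2: Y=0.000+0.4888j on G[1,3]
I1: z[2]−=0.755, z[3]+=0.755
L1: Y=0.000-0.3122j on G[2,3]
L2: Y=0.000-0.1299j on G[3,0]
R2: Y=0.008000+0.000j on G[2,0]
L3: Y=0.000-0.01526j on G[2,0]
R3: Y=0.0007813+0.000j on G[2,0]
V1: row V0−V3=14.2, i_V1 at 0,3
solve → V1=-14.20+0.000j, V2=-13.59-1.941j, V3=-14.20+0.000j
aux → i_V1=-0.1490+1.522j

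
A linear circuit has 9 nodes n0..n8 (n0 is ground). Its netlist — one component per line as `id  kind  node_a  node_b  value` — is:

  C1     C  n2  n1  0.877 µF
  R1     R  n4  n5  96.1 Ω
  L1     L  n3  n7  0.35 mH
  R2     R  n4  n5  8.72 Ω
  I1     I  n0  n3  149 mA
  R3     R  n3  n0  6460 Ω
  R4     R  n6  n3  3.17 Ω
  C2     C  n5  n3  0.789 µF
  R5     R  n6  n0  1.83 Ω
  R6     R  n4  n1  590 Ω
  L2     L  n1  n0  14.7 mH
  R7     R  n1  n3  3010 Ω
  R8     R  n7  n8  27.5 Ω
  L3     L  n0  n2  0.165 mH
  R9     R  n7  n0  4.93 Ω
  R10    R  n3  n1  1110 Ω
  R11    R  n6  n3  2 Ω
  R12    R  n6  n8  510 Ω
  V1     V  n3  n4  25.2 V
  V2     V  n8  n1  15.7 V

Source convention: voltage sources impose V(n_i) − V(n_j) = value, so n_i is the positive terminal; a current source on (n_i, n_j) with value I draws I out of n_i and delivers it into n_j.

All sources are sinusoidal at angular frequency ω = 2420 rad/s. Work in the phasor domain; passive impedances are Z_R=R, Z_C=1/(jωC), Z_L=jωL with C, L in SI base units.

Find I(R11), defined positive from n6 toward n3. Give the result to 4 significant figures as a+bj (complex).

-0.1120+0.09773j A

MNA unknowns: 8 node voltages V₁..V_8 plus 2 source currents (V1, V2)
C1: Y=0.000+0.002122j on G[2,1]
R1: Y=0.01041+0.000j on G[4,5]
L1: Y=0.000-1.181j on G[3,7]
R2: Y=0.1147+0.000j on G[4,5]
I1: z[0]−=0.149, z[3]+=0.149
R3: Y=0.0001548+0.000j on G[3,0]
R4: Y=0.3155+0.000j on G[6,3]
C2: Y=0.000+0.001909j on G[5,3]
R5: Y=0.5464+0.000j on G[6,0]
R6: Y=0.001695+0.000j on G[4,1]
L2: Y=0.000-0.02811j on G[1,0]
R7: Y=0.0003322+0.000j on G[1,3]
R8: Y=0.03636+0.000j on G[7,8]
L3: Y=0.000-2.504j on G[0,2]
R9: Y=0.2028+0.000j on G[7,0]
R10: Y=0.0009009+0.000j on G[3,1]
R11: Y=0.5000+0.000j on G[6,3]
R12: Y=0.001961+0.000j on G[6,8]
V1: row V3−V4=25.2, i_V1 at 3,4
V2: row V8−V1=15.7, i_V2 at 8,1
solve → V1=-10.49-7.090j, V2=0.008893+0.006013j, V3=0.5759-0.5115j, V4=-24.62-0.5115j, V5=-24.62-0.1269j, V6=0.3518-0.3160j, V7=0.6946-0.4916j, V8=5.215-7.090j
aux → i_V1=-0.02470-0.03696j, i_V2=-0.1739+0.2532j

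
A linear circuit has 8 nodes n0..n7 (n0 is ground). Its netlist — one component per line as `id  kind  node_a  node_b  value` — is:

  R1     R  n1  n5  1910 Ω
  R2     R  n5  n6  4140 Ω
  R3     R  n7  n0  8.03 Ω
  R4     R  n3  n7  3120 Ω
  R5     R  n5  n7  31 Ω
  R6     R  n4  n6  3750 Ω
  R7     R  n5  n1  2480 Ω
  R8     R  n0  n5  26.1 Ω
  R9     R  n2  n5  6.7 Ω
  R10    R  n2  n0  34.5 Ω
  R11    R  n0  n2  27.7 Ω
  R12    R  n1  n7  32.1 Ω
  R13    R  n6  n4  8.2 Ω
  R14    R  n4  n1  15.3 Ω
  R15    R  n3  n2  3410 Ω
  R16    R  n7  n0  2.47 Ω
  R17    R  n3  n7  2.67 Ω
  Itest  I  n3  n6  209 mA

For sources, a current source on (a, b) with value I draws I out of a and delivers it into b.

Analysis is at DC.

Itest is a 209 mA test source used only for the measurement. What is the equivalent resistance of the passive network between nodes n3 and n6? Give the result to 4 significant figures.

R_eq = 56.62 Ω

MNA unknowns: 7 node voltages V₁..V_7
R1: Y=0.0005236 on G[1,5]
R2: Y=0.0002415 on G[5,6]
R3: Y=0.1245 on G[7,0]
R4: Y=0.0003205 on G[3,7]
R5: Y=0.03226 on G[5,7]
R6: Y=0.0002667 on G[4,6]
R7: Y=0.0004032 on G[5,1]
R8: Y=0.03831 on G[0,5]
R9: Y=0.1493 on G[2,5]
R10: Y=0.02899 on G[2,0]
R11: Y=0.03610 on G[0,2]
R12: Y=0.03115 on G[1,7]
R13: Y=0.1220 on G[6,4]
R14: Y=0.06536 on G[4,1]
R15: Y=0.0002933 on G[3,2]
R16: Y=0.4049 on G[7,0]
R17: Y=0.3745 on G[3,7]
Itest: z[3]−=0.209, z[6]+=0.209
solve → V1=6.422, V2=0.04790, V3=-0.5680, V4=9.578, V5=0.07000, V6=11.27, V7=-0.01096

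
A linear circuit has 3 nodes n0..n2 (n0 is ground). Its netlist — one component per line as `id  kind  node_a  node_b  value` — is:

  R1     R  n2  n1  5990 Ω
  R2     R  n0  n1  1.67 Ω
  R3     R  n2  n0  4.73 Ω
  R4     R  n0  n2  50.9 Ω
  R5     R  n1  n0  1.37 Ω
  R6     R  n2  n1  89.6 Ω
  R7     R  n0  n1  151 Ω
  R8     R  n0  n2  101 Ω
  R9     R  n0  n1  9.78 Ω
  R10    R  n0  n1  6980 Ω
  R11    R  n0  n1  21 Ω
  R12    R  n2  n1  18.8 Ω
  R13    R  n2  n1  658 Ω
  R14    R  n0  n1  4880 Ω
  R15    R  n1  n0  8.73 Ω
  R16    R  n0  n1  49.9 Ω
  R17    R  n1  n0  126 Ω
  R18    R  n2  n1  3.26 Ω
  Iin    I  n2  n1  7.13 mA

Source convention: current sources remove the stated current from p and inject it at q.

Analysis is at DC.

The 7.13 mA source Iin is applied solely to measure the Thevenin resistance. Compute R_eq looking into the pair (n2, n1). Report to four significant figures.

Element admittances at DC:
  Y(R1) = 0.0001669 S between n2,n1
  Y(R2) = 0.5988 S between n0,n1
  Y(R3) = 0.2114 S between n2,n0
  Y(R4) = 0.01965 S between n0,n2
  Y(R5) = 0.7299 S between n1,n0
  Y(R6) = 0.01116 S between n2,n1
  Y(R7) = 0.006623 S between n0,n1
  Y(R8) = 0.009901 S between n0,n2
  Y(R9) = 0.1022 S between n0,n1
  Y(R10) = 0.0001433 S between n0,n1
  Y(R11) = 0.04762 S between n0,n1
  Y(R12) = 0.05319 S between n2,n1
  Y(R13) = 0.001520 S between n2,n1
  Y(R14) = 0.0002049 S between n0,n1
  Y(R15) = 0.1145 S between n1,n0
  Y(R16) = 0.02004 S between n0,n1
  Y(R17) = 0.007937 S between n1,n0
  Y(R18) = 0.3067 S between n2,n1
  Iin: injects 0.00713 A into n1 (from n2)
Assemble and solve the 2×2 MNA system:
  V(n1)=0.001578  V(n2)=-0.01066

R_eq = 1.716 Ω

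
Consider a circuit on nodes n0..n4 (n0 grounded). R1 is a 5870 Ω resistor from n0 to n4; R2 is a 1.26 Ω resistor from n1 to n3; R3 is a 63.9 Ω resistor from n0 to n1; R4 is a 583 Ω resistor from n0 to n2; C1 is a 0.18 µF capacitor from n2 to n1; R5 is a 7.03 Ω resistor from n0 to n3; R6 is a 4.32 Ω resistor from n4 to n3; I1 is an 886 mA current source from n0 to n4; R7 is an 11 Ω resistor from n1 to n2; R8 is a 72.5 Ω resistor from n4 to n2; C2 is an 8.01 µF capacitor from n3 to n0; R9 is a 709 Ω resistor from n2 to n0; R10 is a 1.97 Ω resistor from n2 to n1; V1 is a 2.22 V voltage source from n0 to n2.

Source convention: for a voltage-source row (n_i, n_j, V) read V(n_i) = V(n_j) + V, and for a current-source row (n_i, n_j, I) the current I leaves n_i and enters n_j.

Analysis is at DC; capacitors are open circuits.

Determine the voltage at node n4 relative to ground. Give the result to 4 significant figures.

Element admittances at DC:
  Y(R1) = 0.0001704 S between n0,n4
  Y(R2) = 0.7937 S between n1,n3
  Y(R3) = 0.01565 S between n0,n1
  Y(R4) = 0.001715 S between n0,n2
  Y(C1) = 0.000 S between n2,n1
  Y(R5) = 0.1422 S between n0,n3
  Y(R6) = 0.2315 S between n4,n3
  I1: injects 0.886 A into n4 (from n0)
  Y(R7) = 0.09091 S between n1,n2
  Y(R8) = 0.01379 S between n4,n2
  Y(C2) = 0.000 S between n3,n0
  Y(R9) = 0.001410 S between n2,n0
  Y(R10) = 0.5076 S between n2,n1
  V1: constraint V(n0)−V(n2) = 2.22
Assemble and solve the 5×5 MNA system:
  V(n1)=-0.8790  V(n2)=-2.220  V(n3)=0.1149  V(n4)=3.593
  i(V1)=-0.8897

3.593 V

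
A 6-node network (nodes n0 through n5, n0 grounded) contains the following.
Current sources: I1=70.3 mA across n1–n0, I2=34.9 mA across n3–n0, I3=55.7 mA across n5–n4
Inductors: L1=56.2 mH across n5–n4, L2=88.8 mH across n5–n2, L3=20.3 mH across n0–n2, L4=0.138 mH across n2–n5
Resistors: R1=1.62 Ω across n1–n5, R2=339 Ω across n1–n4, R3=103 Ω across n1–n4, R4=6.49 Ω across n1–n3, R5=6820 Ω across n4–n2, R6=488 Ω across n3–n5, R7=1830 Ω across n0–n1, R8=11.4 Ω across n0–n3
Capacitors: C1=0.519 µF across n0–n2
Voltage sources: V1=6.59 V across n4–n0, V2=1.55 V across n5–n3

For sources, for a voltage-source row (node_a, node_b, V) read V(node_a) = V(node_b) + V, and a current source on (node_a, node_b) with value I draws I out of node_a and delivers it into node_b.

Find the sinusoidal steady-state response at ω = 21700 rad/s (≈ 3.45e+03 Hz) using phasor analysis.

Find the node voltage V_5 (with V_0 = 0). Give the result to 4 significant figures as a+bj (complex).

Apply KCL at each of the 5 non-ground nodes and solve the resulting linear system.
Node n1: branches {I1, R1, R2, R3, R4, R7} → V_1 = 0.3205-0.1035j
Node n2: branches {C1, L2, R5, L3, L4} → V_2 = 0.6357-0.1055j
Node n3: branches {R4, R6, I2, R8, V2} → V_3 = -0.9314-0.1052j
Node n4: branches {L1, R2, R3, R5, I3, V1} → V_4 = 6.590+0.000j
Node n5: branches {L1, R1, L2, R6, I3, L4, V2} → V_5 = 0.6186-0.1052j
Source currents: i(V1)=-0.02462+0.003571j, i(V2)=-0.2429-0.009504j

0.6186-0.1052j V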